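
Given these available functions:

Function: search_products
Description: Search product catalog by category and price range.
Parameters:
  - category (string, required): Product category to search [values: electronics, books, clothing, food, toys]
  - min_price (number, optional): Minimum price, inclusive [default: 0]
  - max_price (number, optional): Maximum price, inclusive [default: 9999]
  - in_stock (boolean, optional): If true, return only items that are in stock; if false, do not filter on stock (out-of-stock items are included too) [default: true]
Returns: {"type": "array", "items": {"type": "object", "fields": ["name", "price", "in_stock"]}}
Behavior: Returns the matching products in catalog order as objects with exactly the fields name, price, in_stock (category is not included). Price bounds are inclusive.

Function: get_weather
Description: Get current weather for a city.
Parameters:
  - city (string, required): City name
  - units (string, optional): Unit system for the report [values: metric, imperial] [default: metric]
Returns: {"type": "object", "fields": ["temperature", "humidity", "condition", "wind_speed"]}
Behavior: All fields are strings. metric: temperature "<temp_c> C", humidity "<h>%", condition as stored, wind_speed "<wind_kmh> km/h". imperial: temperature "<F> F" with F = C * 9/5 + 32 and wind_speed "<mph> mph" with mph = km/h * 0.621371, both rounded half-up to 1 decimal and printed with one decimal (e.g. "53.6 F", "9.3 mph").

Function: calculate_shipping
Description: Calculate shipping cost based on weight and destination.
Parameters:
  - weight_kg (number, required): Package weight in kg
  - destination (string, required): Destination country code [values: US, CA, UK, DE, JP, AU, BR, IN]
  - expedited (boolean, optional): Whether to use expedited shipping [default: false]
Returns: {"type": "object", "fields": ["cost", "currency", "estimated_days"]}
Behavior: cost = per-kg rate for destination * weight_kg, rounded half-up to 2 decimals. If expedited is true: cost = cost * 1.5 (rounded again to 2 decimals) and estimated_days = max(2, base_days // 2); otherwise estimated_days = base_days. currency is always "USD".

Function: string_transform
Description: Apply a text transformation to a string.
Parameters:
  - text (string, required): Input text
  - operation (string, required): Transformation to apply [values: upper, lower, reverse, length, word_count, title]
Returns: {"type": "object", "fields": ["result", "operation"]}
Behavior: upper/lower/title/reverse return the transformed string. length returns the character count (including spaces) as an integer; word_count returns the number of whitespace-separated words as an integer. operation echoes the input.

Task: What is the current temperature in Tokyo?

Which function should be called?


The task needs a function whose description is: Get current weather for a city.
get_weather


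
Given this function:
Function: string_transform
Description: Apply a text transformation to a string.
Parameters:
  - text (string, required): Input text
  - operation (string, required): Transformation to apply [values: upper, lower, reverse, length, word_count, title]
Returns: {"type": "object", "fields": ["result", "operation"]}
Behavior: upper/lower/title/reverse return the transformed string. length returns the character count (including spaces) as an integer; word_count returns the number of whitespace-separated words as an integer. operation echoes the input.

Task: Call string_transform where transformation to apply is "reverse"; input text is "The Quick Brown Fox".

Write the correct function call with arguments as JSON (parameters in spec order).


Mapping each described value to its parameter name:
  'Transformation to apply' -> operation = "reverse"
  'Input text' -> text = "The Quick Brown Fox"
string_transform({"text": "The Quick Brown Fox", "operation": "reverse"})


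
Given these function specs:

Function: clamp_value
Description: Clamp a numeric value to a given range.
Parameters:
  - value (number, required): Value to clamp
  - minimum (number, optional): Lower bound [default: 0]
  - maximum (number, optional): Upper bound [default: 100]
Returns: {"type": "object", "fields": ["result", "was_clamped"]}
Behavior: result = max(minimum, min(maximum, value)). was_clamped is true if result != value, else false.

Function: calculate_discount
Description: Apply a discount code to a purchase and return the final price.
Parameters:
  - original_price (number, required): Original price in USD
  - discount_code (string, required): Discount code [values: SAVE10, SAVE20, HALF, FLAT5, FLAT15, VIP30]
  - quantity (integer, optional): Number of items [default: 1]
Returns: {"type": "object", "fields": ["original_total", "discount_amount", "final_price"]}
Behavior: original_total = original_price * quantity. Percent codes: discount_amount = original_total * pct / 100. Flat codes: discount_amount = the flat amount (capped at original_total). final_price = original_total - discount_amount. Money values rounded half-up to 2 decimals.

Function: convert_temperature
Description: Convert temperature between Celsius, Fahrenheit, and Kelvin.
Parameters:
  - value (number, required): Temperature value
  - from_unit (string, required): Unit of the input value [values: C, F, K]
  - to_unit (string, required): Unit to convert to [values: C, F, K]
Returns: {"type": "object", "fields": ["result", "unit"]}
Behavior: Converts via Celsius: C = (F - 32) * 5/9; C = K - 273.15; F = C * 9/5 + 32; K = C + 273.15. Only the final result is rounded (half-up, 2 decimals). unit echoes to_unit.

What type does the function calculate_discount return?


The calculate_discount spec declares Returns: {"type": "object", "fields": ["original_total", "discount_amount", "final_price"]}
Type:
object


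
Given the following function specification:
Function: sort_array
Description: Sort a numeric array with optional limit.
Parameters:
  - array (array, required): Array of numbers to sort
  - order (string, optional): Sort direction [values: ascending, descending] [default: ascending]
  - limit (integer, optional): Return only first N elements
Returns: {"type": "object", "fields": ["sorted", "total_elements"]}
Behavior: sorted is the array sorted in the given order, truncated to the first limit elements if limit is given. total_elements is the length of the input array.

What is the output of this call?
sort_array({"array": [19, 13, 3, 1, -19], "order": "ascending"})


sorted ascending: [-19, 1, 3, 13, 19]
total_elements = len(input) = 5
Output:
{"sorted": [-19, 1, 3, 13, 19], "total_elements": 5}


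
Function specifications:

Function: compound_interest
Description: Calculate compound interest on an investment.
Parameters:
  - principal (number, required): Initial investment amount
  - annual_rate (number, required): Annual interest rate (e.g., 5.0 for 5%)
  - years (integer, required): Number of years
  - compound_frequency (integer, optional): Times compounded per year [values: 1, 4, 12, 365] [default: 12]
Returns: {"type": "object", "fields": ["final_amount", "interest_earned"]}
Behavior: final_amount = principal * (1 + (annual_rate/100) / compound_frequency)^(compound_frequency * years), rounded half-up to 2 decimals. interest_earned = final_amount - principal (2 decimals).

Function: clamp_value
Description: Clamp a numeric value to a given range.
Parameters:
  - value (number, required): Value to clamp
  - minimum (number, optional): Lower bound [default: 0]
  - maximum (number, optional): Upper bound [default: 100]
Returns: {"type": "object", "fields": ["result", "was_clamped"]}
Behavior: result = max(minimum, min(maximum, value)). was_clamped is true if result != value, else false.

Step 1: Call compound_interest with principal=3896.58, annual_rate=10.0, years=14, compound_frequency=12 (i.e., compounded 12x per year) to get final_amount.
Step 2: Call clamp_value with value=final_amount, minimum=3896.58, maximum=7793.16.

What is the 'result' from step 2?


Step 1: compound_interest
  rate per period = 10.0/100/12 = 0.008333333333 (keep full precision); periods = 12 * 14 = 168
  (1 + 0.008333333333)^168 = 4.03174334
  final_amount = 3896.58 * 4.03174334 = 15710.010462 -> 15710.01
  interest_earned = 15710.01 - 3896.58 = 11813.43
  -> final_amount = 15710.01
Step 2: clamp_value(value=15710.01, minimum=3896.58, maximum=7793.16)
  result = max(3896.58, min(7793.16, 15710.01)) = max(3896.58, 7793.16) = 7793.16
  was_clamped = (7793.16 != 15710.01) = true
  -> result = 7793.16
7793.16


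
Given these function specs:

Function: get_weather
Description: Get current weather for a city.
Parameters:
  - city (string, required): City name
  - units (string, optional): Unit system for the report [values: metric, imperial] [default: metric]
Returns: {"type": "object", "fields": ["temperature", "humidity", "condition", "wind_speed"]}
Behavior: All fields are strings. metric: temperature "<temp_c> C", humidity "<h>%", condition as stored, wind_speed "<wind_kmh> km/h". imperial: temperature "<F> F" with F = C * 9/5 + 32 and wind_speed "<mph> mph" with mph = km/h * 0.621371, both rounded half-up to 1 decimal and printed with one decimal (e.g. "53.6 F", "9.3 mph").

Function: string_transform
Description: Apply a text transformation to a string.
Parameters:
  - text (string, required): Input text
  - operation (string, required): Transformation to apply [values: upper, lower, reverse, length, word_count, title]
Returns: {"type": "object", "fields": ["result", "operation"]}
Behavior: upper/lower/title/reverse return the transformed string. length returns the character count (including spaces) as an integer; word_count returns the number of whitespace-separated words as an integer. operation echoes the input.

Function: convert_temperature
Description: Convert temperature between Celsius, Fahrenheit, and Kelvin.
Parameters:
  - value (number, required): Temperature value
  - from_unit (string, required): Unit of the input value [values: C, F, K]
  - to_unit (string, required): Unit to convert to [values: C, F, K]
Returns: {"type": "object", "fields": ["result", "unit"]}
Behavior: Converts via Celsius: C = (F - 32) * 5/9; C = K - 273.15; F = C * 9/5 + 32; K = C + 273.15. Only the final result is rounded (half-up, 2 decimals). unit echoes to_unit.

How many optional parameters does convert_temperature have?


Parameters of convert_temperature: value (required), from_unit (required), to_unit (required)
Optional count:
0


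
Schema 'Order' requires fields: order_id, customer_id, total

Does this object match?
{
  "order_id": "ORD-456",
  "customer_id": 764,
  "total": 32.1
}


Checking required fields... All present.
Valid - all required fields present


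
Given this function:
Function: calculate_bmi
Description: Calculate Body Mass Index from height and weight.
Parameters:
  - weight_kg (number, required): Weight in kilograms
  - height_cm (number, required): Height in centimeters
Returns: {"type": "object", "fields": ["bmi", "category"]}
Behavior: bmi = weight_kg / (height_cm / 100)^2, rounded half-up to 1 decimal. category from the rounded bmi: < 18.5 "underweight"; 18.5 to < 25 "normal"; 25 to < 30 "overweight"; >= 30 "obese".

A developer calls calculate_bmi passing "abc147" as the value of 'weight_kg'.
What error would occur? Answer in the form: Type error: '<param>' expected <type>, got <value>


Spec: 'weight_kg' is declared as number; "abc147" is a string.
Type error: 'weight_kg' expected number, got "abc147"


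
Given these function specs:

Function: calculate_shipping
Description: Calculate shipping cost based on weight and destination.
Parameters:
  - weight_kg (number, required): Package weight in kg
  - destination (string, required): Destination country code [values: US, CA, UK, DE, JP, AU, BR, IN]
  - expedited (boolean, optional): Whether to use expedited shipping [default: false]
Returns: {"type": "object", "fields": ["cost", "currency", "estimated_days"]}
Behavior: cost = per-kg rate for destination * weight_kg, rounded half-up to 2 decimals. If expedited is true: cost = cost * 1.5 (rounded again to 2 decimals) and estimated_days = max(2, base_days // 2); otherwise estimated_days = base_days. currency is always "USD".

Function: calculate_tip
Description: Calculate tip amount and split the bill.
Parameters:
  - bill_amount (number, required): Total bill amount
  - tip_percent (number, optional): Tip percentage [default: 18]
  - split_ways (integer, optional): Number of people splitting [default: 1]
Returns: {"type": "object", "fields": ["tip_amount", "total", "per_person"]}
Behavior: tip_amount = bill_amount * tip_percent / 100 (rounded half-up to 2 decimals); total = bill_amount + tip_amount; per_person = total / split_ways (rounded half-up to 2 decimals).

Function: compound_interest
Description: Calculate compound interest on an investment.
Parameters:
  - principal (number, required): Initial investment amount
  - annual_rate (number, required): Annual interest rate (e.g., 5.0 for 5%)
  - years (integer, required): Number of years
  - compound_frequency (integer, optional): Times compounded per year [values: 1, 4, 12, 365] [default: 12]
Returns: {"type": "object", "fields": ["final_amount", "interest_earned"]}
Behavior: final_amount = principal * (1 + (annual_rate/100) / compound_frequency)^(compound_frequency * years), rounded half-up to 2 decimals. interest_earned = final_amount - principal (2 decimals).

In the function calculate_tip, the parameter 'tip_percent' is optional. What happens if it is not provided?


The calculate_tip spec declares:
  - tip_percent (number, optional): Tip percentage [default: 18]
It defaults to 18


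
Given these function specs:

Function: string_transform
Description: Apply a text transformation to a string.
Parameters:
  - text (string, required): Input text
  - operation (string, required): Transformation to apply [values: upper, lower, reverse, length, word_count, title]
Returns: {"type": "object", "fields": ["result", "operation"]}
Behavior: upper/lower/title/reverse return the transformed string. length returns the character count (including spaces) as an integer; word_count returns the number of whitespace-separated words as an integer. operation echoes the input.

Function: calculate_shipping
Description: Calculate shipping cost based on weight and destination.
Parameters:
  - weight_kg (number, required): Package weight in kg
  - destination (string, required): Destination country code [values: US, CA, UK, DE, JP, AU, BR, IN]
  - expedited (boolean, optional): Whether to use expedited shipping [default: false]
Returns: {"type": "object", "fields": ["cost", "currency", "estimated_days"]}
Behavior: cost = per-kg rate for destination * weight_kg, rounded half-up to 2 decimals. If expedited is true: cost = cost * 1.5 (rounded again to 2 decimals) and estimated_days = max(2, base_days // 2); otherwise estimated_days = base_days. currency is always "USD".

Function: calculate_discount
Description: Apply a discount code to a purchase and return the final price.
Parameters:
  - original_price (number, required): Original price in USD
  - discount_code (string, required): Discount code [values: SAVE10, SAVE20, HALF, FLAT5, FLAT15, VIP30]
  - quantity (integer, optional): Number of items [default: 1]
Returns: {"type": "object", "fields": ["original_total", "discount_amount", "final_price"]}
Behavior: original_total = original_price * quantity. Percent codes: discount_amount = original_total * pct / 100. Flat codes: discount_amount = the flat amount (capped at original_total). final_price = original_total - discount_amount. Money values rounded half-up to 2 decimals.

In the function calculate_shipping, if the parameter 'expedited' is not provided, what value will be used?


The calculate_shipping spec declares:
  - expedited (boolean, optional): Whether to use expedited shipping [default: false]
Default:
false


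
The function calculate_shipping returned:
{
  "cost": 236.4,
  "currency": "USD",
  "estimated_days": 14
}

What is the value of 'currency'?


USD


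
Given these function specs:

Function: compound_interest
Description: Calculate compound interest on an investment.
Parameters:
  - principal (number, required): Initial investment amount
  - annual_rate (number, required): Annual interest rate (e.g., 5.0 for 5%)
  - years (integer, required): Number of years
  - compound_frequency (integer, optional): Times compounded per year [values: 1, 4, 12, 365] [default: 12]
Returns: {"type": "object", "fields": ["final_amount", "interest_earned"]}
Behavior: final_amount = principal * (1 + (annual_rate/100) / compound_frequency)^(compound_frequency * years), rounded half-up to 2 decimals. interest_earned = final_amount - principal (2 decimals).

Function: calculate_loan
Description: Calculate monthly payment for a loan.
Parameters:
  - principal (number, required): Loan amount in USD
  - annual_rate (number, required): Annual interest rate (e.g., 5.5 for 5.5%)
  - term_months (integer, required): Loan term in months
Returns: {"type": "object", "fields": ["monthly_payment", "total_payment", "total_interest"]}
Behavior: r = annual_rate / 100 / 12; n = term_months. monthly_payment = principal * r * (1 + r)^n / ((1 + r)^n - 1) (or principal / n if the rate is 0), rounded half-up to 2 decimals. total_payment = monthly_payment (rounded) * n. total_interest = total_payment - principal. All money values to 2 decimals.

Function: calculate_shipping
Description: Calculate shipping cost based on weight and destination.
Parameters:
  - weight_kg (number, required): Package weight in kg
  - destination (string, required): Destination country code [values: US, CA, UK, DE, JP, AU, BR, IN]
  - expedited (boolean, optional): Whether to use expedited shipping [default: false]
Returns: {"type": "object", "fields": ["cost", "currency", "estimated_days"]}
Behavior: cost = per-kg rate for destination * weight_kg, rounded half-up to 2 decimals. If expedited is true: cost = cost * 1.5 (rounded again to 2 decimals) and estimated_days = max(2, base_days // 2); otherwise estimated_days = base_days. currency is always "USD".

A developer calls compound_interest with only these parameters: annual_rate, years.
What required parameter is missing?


Required parameters: principal, annual_rate, years
Provided: annual_rate, years
Missing: principal
principal


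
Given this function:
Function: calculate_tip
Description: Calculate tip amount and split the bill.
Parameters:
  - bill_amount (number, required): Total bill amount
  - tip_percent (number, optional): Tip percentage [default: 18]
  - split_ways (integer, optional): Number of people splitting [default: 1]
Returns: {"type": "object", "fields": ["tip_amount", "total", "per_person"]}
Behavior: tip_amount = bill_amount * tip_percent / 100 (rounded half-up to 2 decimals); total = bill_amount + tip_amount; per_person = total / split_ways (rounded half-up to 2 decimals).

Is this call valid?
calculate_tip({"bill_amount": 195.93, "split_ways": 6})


Checking all required parameters present and types match... All valid.
Valid


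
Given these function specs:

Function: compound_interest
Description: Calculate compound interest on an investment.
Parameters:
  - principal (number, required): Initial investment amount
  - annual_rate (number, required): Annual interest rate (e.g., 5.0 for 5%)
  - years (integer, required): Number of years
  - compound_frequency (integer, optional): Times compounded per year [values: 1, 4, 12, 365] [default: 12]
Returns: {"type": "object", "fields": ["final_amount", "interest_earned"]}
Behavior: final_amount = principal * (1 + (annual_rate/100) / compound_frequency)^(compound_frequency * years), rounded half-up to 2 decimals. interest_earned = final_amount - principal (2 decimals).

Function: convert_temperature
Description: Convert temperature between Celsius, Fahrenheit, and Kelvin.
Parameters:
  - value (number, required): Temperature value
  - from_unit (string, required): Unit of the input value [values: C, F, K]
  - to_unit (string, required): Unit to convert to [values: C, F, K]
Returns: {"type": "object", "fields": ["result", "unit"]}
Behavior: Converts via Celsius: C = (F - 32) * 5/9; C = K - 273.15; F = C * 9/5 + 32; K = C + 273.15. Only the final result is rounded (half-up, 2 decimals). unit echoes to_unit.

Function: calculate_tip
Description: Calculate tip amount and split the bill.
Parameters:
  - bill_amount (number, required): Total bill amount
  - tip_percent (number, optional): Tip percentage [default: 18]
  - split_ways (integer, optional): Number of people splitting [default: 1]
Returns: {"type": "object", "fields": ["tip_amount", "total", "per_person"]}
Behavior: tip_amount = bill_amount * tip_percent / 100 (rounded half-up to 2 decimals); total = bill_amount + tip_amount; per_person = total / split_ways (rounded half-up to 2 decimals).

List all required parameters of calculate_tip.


Parameters of calculate_tip and their required/optional flag:
  bill_amount: required
  tip_percent: optional
  split_ways: optional
bill_amount


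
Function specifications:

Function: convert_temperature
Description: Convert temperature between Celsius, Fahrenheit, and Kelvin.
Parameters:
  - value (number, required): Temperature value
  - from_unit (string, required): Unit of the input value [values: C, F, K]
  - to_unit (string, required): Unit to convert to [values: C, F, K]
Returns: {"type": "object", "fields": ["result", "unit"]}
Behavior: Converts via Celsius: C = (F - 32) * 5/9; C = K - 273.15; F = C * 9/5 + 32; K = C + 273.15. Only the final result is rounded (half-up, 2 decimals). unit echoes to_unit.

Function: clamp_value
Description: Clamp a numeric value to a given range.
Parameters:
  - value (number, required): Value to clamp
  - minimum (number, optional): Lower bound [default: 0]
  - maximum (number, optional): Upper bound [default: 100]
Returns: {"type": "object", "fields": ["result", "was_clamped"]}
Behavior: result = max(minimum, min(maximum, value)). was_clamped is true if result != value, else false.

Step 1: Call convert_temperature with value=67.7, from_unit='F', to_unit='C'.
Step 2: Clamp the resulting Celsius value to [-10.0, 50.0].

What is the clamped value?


Step 1: convert_temperature(value=67.7, from_unit=F, to_unit=C)
  To C: (67.7 - 32) * 5/9 = 19.833333
  Target is C: 19.833333
  Round to 2 decimals: 19.83
  -> result = 19.83 C
Step 2: clamp_value(value=19.83, minimum=-10.0, maximum=50.0)
  result = max(-10.0, min(50.0, 19.83)) = max(-10.0, 19.83) = 19.83
  was_clamped = (19.83 != 19.83) = false
  -> result = 19.83
19.83


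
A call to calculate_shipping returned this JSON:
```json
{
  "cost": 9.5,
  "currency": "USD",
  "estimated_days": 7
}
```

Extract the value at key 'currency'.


USD


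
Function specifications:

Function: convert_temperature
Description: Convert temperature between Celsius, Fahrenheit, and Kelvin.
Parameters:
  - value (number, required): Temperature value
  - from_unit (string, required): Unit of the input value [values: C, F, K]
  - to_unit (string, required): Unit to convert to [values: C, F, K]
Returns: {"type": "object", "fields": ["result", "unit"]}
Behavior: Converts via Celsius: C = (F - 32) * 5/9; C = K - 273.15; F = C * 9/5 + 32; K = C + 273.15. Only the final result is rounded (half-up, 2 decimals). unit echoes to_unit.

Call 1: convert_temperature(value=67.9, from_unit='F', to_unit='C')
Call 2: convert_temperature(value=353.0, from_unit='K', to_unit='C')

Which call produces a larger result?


Call 1:
  To C: (67.9 - 32) * 5/9 = 19.944444
  Target is C: 19.944444
  Round to 2 decimals: 19.94
  -> 19.94 C
Call 2:
  To C: 353 - 273.15 = 79.85
  Target is C: 79.85
  Round to 2 decimals: 79.85
  -> 79.85 C
Call 2 (79.85 C)


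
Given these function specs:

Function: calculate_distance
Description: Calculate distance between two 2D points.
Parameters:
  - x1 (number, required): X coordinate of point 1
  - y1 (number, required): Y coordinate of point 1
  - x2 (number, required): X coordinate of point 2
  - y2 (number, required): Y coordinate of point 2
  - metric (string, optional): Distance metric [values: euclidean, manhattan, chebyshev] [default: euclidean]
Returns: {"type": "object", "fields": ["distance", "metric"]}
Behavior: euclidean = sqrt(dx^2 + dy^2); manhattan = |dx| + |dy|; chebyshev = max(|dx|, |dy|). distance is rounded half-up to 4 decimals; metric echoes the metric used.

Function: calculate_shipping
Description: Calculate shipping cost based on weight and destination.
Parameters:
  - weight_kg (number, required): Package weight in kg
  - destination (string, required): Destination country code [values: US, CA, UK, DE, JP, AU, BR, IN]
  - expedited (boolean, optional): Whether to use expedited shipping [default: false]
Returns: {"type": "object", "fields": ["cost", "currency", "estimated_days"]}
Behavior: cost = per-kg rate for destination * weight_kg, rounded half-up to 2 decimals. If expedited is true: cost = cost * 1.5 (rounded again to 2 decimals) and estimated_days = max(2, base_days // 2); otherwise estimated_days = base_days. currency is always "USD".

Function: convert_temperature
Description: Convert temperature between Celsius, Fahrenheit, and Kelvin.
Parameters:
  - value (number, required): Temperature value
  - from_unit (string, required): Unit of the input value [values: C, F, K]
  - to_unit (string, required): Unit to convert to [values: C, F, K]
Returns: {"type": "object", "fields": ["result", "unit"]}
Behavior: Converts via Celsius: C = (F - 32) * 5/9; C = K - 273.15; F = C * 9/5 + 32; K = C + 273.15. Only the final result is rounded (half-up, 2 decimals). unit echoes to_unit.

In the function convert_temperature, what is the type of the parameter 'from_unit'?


The convert_temperature spec declares:
  - from_unit (string, required): Unit of the input value [values: C, F, K]
Type:
string


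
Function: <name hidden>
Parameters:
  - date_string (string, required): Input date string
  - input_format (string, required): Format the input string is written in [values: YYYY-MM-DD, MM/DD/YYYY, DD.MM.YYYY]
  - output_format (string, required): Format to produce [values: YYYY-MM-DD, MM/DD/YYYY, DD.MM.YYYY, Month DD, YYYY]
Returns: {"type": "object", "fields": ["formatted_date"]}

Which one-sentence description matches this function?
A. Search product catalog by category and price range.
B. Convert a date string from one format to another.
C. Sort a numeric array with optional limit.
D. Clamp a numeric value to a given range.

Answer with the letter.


Parameters date_string, input_format, output_format and return ["formatted_date"] fit: Convert a date string from one format to another.
B


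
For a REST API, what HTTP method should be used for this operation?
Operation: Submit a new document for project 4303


GET = read, POST = create, PUT = update/replace, DELETE = remove
This operation is a create.
POST


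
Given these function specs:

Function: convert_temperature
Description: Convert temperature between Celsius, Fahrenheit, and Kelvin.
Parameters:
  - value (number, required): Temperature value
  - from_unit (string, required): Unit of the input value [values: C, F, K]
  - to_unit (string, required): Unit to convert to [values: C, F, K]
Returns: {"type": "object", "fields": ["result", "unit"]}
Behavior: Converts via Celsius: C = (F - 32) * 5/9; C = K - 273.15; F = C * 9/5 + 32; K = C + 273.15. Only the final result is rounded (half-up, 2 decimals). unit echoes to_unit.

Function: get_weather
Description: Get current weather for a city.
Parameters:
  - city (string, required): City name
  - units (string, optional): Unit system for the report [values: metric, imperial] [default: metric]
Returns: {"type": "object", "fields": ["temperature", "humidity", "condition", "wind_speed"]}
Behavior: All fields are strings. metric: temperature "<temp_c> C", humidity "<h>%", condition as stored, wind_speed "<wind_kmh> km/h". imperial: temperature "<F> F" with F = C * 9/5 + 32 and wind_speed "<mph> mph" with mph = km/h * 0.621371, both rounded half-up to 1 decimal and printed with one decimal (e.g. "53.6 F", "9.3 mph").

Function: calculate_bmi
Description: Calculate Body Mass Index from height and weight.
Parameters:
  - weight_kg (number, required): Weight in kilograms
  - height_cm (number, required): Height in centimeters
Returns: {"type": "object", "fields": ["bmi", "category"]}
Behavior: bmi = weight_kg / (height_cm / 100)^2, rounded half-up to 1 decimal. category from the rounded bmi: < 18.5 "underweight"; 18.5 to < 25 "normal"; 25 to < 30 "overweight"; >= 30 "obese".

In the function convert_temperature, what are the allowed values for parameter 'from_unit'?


The convert_temperature spec declares:
  - from_unit (string, required): Unit of the input value [values: C, F, K]
Allowed values:
C, F, K


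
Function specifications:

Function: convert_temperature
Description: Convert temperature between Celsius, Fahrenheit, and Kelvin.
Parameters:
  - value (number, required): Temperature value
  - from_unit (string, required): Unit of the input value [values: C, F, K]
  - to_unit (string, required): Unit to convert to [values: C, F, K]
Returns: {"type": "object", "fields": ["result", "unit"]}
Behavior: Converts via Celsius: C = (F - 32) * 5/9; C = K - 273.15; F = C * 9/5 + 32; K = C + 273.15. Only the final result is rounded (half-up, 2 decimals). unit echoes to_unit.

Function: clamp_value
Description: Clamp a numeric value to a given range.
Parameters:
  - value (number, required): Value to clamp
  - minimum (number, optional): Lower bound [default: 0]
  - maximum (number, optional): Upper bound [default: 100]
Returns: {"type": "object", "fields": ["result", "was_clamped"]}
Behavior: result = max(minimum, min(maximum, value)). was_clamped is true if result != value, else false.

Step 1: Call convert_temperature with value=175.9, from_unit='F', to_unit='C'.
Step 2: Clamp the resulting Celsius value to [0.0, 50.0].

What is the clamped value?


Step 1: convert_temperature(value=175.9, from_unit=F, to_unit=C)
  To C: (175.9 - 32) * 5/9 = 79.944444
  Target is C: 79.944444
  Round to 2 decimals: 79.94
  -> result = 79.94 C
Step 2: clamp_value(value=79.94, minimum=0.0, maximum=50.0)
  result = max(0.0, min(50.0, 79.94)) = max(0.0, 50.0) = 50.0
  was_clamped = (50.0 != 79.94) = true
  -> result = 50.0
50.0


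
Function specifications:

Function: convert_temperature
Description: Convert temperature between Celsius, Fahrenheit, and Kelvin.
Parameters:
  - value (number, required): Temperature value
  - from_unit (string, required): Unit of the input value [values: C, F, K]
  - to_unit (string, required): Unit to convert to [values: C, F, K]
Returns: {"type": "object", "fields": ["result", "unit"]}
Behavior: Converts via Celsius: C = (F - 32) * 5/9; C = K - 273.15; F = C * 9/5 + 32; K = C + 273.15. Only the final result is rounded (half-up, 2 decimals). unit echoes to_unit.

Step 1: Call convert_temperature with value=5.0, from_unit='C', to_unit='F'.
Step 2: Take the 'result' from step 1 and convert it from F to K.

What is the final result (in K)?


Step 1: convert_temperature(value=5.0, from_unit=C, to_unit=F)
  Input already in C: 5
  To F: 5 * 9/5 + 32 = 41
  Round to 2 decimals: 41.0
  -> result = 41.0 F
Step 2: convert_temperature(value=41.0, from_unit=F, to_unit=K)
  To C: (41 - 32) * 5/9 = 5
  To K: 5 + 273.15 = 278.15
  Round to 2 decimals: 278.15
  -> result = 278.15 K
278.15 K


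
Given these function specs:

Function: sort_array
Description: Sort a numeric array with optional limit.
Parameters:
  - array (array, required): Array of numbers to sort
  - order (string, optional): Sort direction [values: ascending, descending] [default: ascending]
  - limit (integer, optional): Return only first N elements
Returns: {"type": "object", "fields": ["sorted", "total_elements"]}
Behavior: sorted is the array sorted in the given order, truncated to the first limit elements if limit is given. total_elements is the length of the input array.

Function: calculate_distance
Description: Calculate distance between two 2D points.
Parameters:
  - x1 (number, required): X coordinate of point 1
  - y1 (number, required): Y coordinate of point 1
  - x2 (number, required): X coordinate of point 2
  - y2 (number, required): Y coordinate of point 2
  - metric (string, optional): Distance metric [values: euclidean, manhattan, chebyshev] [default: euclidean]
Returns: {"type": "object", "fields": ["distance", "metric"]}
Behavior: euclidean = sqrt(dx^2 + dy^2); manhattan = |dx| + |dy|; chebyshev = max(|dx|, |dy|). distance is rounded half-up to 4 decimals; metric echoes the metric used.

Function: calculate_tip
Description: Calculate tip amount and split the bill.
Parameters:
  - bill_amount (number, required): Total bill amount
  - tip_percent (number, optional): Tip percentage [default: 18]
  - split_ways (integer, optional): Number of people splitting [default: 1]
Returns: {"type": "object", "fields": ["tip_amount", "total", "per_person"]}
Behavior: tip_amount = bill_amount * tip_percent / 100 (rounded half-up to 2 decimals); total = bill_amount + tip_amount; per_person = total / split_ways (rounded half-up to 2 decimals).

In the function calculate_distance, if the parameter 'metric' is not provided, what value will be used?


The calculate_distance spec declares:
  - metric (string, optional): Distance metric [values: euclidean, manhattan, chebyshev] [default: euclidean]
Default:
euclidean


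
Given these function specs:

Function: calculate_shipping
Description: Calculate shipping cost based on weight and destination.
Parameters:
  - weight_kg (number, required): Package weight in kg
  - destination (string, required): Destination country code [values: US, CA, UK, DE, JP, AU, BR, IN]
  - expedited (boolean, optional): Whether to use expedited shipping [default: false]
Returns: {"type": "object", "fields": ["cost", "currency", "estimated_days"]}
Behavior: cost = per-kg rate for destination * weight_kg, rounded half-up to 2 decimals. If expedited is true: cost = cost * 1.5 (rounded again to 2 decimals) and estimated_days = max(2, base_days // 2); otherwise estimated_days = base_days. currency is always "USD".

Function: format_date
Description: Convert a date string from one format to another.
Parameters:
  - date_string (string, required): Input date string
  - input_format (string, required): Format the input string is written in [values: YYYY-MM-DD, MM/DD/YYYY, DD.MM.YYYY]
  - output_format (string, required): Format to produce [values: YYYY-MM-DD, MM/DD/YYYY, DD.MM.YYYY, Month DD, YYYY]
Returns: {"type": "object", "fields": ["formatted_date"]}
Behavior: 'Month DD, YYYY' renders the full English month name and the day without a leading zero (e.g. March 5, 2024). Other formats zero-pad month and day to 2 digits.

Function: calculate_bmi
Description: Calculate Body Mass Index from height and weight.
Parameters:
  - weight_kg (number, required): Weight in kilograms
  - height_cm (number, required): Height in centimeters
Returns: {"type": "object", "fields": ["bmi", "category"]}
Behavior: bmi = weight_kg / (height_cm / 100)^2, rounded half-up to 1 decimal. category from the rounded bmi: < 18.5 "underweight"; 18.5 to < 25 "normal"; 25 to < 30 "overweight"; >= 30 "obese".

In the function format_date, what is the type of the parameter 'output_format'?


The format_date spec declares:
  - output_format (string, required): Format to produce [values: YYYY-MM-DD, MM/DD/YYYY, DD.MM.YYYY, Month DD, YYYY]
Type:
string


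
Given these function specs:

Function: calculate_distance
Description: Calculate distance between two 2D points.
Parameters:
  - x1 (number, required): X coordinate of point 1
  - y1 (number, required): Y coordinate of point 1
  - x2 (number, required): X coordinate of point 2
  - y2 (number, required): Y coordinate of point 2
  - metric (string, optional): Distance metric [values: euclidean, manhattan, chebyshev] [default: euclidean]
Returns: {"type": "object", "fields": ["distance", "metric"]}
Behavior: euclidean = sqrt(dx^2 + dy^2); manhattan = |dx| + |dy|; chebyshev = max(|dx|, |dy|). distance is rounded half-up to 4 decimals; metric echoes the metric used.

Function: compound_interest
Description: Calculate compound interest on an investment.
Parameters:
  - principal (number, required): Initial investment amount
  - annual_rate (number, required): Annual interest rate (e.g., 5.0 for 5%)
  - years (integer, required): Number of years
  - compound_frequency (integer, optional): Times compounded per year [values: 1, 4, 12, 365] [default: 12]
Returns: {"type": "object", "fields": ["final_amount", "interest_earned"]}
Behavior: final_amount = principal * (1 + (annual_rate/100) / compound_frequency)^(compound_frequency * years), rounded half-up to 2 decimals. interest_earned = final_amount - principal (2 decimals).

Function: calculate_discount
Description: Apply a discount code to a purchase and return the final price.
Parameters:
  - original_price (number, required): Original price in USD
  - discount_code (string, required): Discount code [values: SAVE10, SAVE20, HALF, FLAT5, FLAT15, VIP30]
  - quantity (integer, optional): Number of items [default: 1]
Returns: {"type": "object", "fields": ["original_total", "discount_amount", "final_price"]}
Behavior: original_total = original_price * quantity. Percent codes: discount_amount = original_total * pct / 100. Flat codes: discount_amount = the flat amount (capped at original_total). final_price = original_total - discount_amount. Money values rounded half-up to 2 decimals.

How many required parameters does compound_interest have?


Parameters of compound_interest: principal (required), annual_rate (required), years (required), compound_frequency (optional)
Required count:
3


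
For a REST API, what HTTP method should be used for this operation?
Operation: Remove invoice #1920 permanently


GET = read, POST = create, PUT = update/replace, DELETE = remove
This operation is a removal.
DELETE


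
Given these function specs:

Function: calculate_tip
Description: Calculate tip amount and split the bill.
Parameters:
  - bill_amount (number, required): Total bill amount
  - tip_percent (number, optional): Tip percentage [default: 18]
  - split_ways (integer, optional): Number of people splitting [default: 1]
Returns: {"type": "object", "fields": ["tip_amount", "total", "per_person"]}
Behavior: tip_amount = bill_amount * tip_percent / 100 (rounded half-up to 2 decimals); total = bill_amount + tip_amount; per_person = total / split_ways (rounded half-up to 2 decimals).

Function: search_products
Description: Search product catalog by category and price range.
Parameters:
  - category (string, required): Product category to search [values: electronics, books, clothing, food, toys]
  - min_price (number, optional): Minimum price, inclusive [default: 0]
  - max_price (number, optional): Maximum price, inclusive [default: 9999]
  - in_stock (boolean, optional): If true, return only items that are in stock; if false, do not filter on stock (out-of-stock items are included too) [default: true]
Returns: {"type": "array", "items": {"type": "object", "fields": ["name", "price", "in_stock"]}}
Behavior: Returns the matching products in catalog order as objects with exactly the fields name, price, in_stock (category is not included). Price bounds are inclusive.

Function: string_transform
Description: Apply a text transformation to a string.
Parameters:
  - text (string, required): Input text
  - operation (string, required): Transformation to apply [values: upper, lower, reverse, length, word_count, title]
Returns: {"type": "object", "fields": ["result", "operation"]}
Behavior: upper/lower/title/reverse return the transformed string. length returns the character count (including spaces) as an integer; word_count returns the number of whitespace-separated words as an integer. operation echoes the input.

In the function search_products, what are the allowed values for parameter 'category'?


The search_products spec declares:
  - category (string, required): Product category to search [values: electronics, books, clothing, food, toys]
Allowed values:
electronics, books, clothing, food, toys


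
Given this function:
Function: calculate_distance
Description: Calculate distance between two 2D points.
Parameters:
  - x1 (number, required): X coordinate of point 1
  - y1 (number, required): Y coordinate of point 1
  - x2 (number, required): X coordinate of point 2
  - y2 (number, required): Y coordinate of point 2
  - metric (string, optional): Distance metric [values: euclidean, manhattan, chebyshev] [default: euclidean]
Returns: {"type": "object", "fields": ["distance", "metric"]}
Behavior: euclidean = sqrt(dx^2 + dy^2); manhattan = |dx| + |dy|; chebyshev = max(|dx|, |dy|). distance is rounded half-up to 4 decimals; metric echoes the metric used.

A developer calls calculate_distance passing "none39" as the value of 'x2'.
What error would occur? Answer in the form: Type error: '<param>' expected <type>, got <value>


Spec: 'x2' is declared as number; "none39" is a string.
Type error: 'x2' expected number, got "none39"
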